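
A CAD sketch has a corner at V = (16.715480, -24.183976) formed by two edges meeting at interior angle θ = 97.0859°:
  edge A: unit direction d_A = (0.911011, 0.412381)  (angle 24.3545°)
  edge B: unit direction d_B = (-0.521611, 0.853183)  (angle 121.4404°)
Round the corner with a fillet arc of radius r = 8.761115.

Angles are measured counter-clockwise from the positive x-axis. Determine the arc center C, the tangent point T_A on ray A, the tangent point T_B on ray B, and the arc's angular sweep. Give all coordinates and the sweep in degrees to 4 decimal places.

bisector direction at 72.8975° = (0.294083,0.955780)
center distance |VC| = r/sin(θ/2) = 8.761115/sin(48.5429°) = 11.690025
C = V + |VC|·bis = (20.1533,-13.0109)
T_A = V + ((C−V)·d_A)·d_A = V + 7.7395·d_A = (23.7662,-20.9924)
T_B = V + ((C−V)·d_B)·d_B = V + 7.7395·d_B = (12.6785,-17.5808)
sweep = 180° − θ = 82.9141°

center=(20.1533,-13.0109) T_A=(23.7662,-20.9924) T_B=(12.6785,-17.5808) sweep=82.9141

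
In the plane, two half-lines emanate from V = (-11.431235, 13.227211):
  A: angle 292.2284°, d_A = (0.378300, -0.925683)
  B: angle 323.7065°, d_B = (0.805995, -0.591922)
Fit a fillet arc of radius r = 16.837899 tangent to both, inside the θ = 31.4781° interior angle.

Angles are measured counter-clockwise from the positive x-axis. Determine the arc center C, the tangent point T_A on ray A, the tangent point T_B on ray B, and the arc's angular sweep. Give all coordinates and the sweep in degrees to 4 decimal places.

bisector direction at 307.9675° = (0.615214,-0.788360)
center distance |VC| = r/sin(θ/2) = 16.837899/sin(15.7391°) = 62.073715
C = V + |VC|·bis = (26.7574,-35.7092)
T_A = V + ((C−V)·d_A)·d_A = V + 59.7464·d_A = (11.1708,-42.0790)
T_B = V + ((C−V)·d_B)·d_B = V + 59.7464·d_B = (36.7241,-22.1380)
sweep = 180° − θ = 148.5219°

center=(26.7574,-35.7092) T_A=(11.1708,-42.0790) T_B=(36.7241,-22.1380) sweep=148.5219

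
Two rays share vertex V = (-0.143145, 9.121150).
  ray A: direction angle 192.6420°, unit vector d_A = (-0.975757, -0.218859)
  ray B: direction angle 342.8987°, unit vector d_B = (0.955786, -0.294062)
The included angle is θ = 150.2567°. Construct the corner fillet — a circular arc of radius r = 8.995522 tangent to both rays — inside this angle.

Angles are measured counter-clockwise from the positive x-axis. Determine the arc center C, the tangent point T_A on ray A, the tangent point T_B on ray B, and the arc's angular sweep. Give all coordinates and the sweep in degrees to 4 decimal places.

bisector direction at 267.7704° = (-0.038905,-0.999243)
center distance |VC| = r/sin(θ/2) = 8.995522/sin(75.1283°) = 9.307286
C = V + |VC|·bis = (-0.5052,-0.1791)
T_A = V + ((C−V)·d_A)·d_A = V + 2.3888·d_A = (-2.4740,8.5983)
T_B = V + ((C−V)·d_B)·d_B = V + 2.3888·d_B = (2.1400,8.4187)
sweep = 180° − θ = 29.7433°

center=(-0.5052,-0.1791) T_A=(-2.4740,8.5983) T_B=(2.1400,8.4187) sweep=29.7433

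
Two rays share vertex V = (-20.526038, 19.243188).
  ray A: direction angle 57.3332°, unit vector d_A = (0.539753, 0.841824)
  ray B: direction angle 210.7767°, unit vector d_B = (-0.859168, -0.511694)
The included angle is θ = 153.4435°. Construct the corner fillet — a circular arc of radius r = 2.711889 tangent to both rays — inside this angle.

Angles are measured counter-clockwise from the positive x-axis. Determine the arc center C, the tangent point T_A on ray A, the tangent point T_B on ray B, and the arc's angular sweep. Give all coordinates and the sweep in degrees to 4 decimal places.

bisector direction at 134.0549° = (-0.695348,0.718673)
center distance |VC| = r/sin(θ/2) = 2.711889/sin(76.7218°) = 2.786380
C = V + |VC|·bis = (-22.4635,21.2457)
T_A = V + ((C−V)·d_A)·d_A = V + 0.6400·d_A = (-20.1806,19.7819)
T_B = V + ((C−V)·d_B)·d_B = V + 0.6400·d_B = (-21.0759,18.9157)
sweep = 180° − θ = 26.5565°

center=(-22.4635,21.2457) T_A=(-20.1806,19.7819) T_B=(-21.0759,18.9157) sweep=26.5565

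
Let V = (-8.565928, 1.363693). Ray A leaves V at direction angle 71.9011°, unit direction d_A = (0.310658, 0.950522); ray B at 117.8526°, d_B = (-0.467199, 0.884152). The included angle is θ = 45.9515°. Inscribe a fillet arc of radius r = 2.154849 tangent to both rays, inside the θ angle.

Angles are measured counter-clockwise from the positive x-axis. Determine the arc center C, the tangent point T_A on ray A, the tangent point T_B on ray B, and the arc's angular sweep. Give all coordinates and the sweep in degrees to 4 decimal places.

center=(-9.0352,6.8641) T_A=(-6.9870,6.1947) T_B=(-10.9405,5.8574) sweep=134.0485

bisector direction at 94.8769° = (-0.085014,0.996380)
center distance |VC| = r/sin(θ/2) = 2.154849/sin(22.9758°) = 5.520420
C = V + |VC|·bis = (-9.0352,6.8641)
T_A = V + ((C−V)·d_A)·d_A = V + 5.0825·d_A = (-6.9870,6.1947)
T_B = V + ((C−V)·d_B)·d_B = V + 5.0825·d_B = (-10.9405,5.8574)
sweep = 180° − θ = 134.0485°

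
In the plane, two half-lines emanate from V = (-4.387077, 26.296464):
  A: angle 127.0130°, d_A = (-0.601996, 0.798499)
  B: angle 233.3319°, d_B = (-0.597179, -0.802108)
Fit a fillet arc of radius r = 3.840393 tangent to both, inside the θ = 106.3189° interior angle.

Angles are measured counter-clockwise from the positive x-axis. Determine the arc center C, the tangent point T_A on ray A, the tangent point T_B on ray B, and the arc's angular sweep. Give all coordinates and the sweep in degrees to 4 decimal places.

center=(-9.1857,26.2820) T_A=(-6.1192,28.5939) T_B=(-6.1053,23.9886) sweep=73.6811

bisector direction at 180.1724° = (-0.999995,-0.003010)
center distance |VC| = r/sin(θ/2) = 3.840393/sin(53.1594°) = 4.798648
C = V + |VC|·bis = (-9.1857,26.2820)
T_A = V + ((C−V)·d_A)·d_A = V + 2.8772·d_A = (-6.1192,28.5939)
T_B = V + ((C−V)·d_B)·d_B = V + 2.8772·d_B = (-6.1053,23.9886)
sweep = 180° − θ = 73.6811°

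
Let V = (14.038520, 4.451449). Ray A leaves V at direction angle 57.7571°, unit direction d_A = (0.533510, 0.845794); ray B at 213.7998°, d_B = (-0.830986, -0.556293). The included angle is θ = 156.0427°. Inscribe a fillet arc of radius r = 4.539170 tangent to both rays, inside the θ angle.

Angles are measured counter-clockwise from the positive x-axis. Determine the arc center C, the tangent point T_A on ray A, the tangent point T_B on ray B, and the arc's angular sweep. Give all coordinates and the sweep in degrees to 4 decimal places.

center=(10.7131,7.6877) T_A=(14.5523,5.2660) T_B=(13.2382,3.9157) sweep=23.9573

bisector direction at 135.7784° = (-0.716648,0.697435)
center distance |VC| = r/sin(θ/2) = 4.539170/sin(78.0213°) = 4.640211
C = V + |VC|·bis = (10.7131,7.6877)
T_A = V + ((C−V)·d_A)·d_A = V + 0.9631·d_A = (14.5523,5.2660)
T_B = V + ((C−V)·d_B)·d_B = V + 0.9631·d_B = (13.2382,3.9157)
sweep = 180° − θ = 23.9573°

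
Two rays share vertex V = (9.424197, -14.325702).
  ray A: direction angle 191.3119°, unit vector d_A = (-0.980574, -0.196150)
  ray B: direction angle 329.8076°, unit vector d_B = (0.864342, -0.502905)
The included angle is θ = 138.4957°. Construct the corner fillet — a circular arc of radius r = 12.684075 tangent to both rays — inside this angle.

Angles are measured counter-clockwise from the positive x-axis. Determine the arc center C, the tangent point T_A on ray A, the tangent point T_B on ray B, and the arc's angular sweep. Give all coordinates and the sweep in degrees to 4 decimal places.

center=(7.1994,-27.7061) T_A=(4.7115,-15.2684) T_B=(13.5783,-16.7427) sweep=41.5043

bisector direction at 260.5598° = (-0.164019,-0.986457)
center distance |VC| = r/sin(θ/2) = 12.684075/sin(69.2478°) = 13.564087
C = V + |VC|·bis = (7.1994,-27.7061)
T_A = V + ((C−V)·d_A)·d_A = V + 4.8061·d_A = (4.7115,-15.2684)
T_B = V + ((C−V)·d_B)·d_B = V + 4.8061·d_B = (13.5783,-16.7427)
sweep = 180° − θ = 41.5043°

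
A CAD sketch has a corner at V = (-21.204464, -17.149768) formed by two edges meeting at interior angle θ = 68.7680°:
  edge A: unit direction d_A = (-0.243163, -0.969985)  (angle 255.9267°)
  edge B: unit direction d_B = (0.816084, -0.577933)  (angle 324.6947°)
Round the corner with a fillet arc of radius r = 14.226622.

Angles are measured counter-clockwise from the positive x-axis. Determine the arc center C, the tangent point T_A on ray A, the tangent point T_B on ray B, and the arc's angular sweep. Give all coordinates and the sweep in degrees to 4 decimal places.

bisector direction at 290.3107° = (0.347111,-0.937824)
center distance |VC| = r/sin(θ/2) = 14.226622/sin(34.3840°) = 25.191608
C = V + |VC|·bis = (-12.4602,-40.7751)
T_A = V + ((C−V)·d_A)·d_A = V + 20.7899·d_A = (-26.2598,-37.3157)
T_B = V + ((C−V)·d_B)·d_B = V + 20.7899·d_B = (-4.2381,-29.1649)
sweep = 180° − θ = 111.2320°

center=(-12.4602,-40.7751) T_A=(-26.2598,-37.3157) T_B=(-4.2381,-29.1649) sweep=111.2320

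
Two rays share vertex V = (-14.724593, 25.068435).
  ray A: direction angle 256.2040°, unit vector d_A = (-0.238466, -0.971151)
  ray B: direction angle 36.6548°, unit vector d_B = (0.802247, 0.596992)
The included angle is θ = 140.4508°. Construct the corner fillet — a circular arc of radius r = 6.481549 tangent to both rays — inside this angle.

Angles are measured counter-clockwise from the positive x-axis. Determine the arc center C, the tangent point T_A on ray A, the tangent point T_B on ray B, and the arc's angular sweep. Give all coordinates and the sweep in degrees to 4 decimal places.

bisector direction at 326.4294° = (0.833205,-0.552964)
center distance |VC| = r/sin(θ/2) = 6.481549/sin(70.2254°) = 6.887712
C = V + |VC|·bis = (-8.9857,21.2598)
T_A = V + ((C−V)·d_A)·d_A = V + 2.3303·d_A = (-15.2803,22.8054)
T_B = V + ((C−V)·d_B)·d_B = V + 2.3303·d_B = (-12.8552,26.4596)
sweep = 180° − θ = 39.5492°

center=(-8.9857,21.2598) T_A=(-15.2803,22.8054) T_B=(-12.8552,26.4596) sweep=39.5492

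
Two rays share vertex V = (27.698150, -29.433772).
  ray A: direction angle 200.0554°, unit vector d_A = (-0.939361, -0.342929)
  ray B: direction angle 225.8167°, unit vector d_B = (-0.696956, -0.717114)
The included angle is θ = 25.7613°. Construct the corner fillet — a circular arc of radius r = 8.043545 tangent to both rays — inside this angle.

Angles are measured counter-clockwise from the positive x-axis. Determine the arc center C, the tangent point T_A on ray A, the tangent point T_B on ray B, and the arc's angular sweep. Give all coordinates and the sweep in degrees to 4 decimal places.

center=(-2.5851,-49.0519) T_A=(-5.3435,-41.4961) T_B=(3.1830,-54.6579) sweep=154.2387

bisector direction at 212.9360° = (-0.839278,-0.543703)
center distance |VC| = r/sin(θ/2) = 8.043545/sin(12.8806°) = 36.082506
C = V + |VC|·bis = (-2.5851,-49.0519)
T_A = V + ((C−V)·d_A)·d_A = V + 35.1745·d_A = (-5.3435,-41.4961)
T_B = V + ((C−V)·d_B)·d_B = V + 35.1745·d_B = (3.1830,-54.6579)
sweep = 180° − θ = 154.2387°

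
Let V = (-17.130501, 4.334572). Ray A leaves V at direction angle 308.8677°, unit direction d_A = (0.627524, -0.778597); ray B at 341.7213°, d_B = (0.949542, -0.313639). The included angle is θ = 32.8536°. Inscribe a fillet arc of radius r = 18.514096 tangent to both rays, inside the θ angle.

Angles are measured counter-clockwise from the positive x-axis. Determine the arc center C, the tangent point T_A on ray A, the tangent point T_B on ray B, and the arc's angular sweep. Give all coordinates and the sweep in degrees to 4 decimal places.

center=(36.6912,-32.9410) T_A=(22.2762,-44.5590) T_B=(42.4979,-15.3611) sweep=147.1464

bisector direction at 325.2945° = (0.822089,-0.569358)
center distance |VC| = r/sin(θ/2) = 18.514096/sin(16.4268°) = 65.469382
C = V + |VC|·bis = (36.6912,-32.9410)
T_A = V + ((C−V)·d_A)·d_A = V + 62.7970·d_A = (22.2762,-44.5590)
T_B = V + ((C−V)·d_B)·d_B = V + 62.7970·d_B = (42.4979,-15.3611)
sweep = 180° − θ = 147.1464°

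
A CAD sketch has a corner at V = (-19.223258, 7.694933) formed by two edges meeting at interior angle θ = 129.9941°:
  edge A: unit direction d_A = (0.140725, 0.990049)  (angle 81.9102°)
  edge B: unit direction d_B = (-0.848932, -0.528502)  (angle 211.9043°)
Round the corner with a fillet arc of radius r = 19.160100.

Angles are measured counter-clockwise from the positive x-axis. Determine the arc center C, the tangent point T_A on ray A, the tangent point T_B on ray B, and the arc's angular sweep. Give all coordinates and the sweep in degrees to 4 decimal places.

center=(-36.9352,19.2380) T_A=(-17.9658,16.5417) T_B=(-26.8091,2.9724) sweep=50.0059

bisector direction at 146.9073° = (-0.837788,0.545996)
center distance |VC| = r/sin(θ/2) = 19.160100/sin(64.9971°) = 21.141339
C = V + |VC|·bis = (-36.9352,19.2380)
T_A = V + ((C−V)·d_A)·d_A = V + 8.9357·d_A = (-17.9658,16.5417)
T_B = V + ((C−V)·d_B)·d_B = V + 8.9357·d_B = (-26.8091,2.9724)
sweep = 180° − θ = 50.0059°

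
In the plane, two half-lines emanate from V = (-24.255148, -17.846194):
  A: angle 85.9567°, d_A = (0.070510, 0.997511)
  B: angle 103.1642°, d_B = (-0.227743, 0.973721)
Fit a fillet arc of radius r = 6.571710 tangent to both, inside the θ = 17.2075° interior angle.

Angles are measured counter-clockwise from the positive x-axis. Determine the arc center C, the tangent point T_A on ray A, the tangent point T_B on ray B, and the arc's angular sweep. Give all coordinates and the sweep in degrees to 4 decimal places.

center=(-27.7479,25.9433) T_A=(-21.1926,25.4799) T_B=(-34.1470,24.4466) sweep=162.7925

bisector direction at 94.5604° = (-0.079511,0.996834)
center distance |VC| = r/sin(θ/2) = 6.571710/sin(8.6037°) = 43.928526
C = V + |VC|·bis = (-27.7479,25.9433)
T_A = V + ((C−V)·d_A)·d_A = V + 43.4342·d_A = (-21.1926,25.4799)
T_B = V + ((C−V)·d_B)·d_B = V + 43.4342·d_B = (-34.1470,24.4466)
sweep = 180° − θ = 162.7925°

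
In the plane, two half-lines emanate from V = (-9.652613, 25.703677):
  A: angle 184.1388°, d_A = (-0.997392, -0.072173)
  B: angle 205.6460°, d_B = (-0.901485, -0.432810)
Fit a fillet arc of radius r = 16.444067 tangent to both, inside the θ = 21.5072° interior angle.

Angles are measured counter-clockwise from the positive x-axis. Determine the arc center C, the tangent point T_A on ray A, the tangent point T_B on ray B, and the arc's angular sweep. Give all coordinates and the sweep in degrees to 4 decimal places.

bisector direction at 194.8924° = (-0.966410,-0.257005)
center distance |VC| = r/sin(θ/2) = 16.444067/sin(10.7536°) = 88.131412
C = V + |VC|·bis = (-94.8237,3.0535)
T_A = V + ((C−V)·d_A)·d_A = V + 86.5837·d_A = (-96.0105,19.4547)
T_B = V + ((C−V)·d_B)·d_B = V + 86.5837·d_B = (-87.7066,-11.7706)
sweep = 180° − θ = 158.4928°

center=(-94.8237,3.0535) T_A=(-96.0105,19.4547) T_B=(-87.7066,-11.7706) sweep=158.4928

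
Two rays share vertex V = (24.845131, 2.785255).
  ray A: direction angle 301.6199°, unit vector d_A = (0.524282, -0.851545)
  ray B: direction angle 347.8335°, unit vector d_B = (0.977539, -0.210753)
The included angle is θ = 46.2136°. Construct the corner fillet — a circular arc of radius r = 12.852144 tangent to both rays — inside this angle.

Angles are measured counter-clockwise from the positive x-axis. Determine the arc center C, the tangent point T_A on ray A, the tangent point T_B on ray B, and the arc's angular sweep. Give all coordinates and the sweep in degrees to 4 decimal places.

center=(51.5815,-16.1264) T_A=(40.6373,-22.8646) T_B=(54.2901,-3.5630) sweep=133.7864

bisector direction at 324.7267° = (0.816407,-0.577477)
center distance |VC| = r/sin(θ/2) = 12.852144/sin(23.1068°) = 32.748798
C = V + |VC|·bis = (51.5815,-16.1264)
T_A = V + ((C−V)·d_A)·d_A = V + 30.1215·d_A = (40.6373,-22.8646)
T_B = V + ((C−V)·d_B)·d_B = V + 30.1215·d_B = (54.2901,-3.5630)
sweep = 180° − θ = 133.7864°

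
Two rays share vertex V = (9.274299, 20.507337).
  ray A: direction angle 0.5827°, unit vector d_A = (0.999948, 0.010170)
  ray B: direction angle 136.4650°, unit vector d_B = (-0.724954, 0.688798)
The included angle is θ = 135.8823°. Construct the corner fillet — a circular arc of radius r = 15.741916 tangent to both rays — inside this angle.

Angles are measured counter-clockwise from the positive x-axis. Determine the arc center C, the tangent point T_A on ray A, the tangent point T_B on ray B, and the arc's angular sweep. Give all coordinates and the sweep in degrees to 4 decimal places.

bisector direction at 68.5238° = (0.366114,0.930570)
center distance |VC| = r/sin(θ/2) = 15.741916/sin(67.9411°) = 16.985261
C = V + |VC|·bis = (15.4928,36.3133)
T_A = V + ((C−V)·d_A)·d_A = V + 6.3790·d_A = (15.6529,20.5722)
T_B = V + ((C−V)·d_B)·d_B = V + 6.3790·d_B = (4.6498,24.9012)
sweep = 180° − θ = 44.1177°

center=(15.4928,36.3133) T_A=(15.6529,20.5722) T_B=(4.6498,24.9012) sweep=44.1177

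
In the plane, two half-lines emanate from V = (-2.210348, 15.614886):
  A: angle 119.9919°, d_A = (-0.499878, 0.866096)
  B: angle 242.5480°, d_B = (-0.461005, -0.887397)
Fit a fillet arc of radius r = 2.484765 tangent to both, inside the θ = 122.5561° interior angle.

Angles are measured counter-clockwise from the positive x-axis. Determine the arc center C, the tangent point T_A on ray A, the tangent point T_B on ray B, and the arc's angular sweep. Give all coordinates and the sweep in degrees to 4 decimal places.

bisector direction at 181.2699° = (-0.999754,-0.022163)
center distance |VC| = r/sin(θ/2) = 2.484765/sin(61.2781°) = 2.833378
C = V + |VC|·bis = (-5.0430,15.5521)
T_A = V + ((C−V)·d_A)·d_A = V + 1.3616·d_A = (-2.8910,16.7942)
T_B = V + ((C−V)·d_B)·d_B = V + 1.3616·d_B = (-2.8381,14.4066)
sweep = 180° − θ = 57.4439°

center=(-5.0430,15.5521) T_A=(-2.8910,16.7942) T_B=(-2.8381,14.4066) sweep=57.4439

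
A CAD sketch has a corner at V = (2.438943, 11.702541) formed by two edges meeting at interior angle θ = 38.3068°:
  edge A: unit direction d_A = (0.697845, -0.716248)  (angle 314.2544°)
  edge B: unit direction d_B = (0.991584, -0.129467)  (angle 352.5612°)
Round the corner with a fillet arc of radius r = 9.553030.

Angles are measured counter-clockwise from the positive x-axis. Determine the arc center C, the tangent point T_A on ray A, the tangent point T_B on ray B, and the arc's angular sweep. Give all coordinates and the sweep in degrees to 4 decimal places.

center=(28.4752,-1.3310) T_A=(21.6329,-7.9976) T_B=(29.7120,8.1416) sweep=141.6932

bisector direction at 333.4078° = (0.894215,-0.447637)
center distance |VC| = r/sin(θ/2) = 9.553030/sin(19.1534°) = 29.116352
C = V + |VC|·bis = (28.4752,-1.3310)
T_A = V + ((C−V)·d_A)·d_A = V + 27.5046·d_A = (21.6329,-7.9976)
T_B = V + ((C−V)·d_B)·d_B = V + 27.5046·d_B = (29.7120,8.1416)
sweep = 180° − θ = 141.6932°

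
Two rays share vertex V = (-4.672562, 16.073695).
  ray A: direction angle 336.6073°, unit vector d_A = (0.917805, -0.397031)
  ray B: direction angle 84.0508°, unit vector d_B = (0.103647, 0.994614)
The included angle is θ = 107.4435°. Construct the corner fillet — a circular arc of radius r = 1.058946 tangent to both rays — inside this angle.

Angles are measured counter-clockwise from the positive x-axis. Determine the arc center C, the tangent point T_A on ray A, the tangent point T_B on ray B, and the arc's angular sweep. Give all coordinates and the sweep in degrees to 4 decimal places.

center=(-3.5388,16.7370) T_A=(-3.9592,15.7651) T_B=(-4.5920,16.8468) sweep=72.5565

bisector direction at 30.3291° = (0.863140,0.504965)
center distance |VC| = r/sin(θ/2) = 1.058946/sin(53.7218°) = 1.313580
C = V + |VC|·bis = (-3.5388,16.7370)
T_A = V + ((C−V)·d_A)·d_A = V + 0.7773·d_A = (-3.9592,15.7651)
T_B = V + ((C−V)·d_B)·d_B = V + 0.7773·d_B = (-4.5920,16.8468)
sweep = 180° − θ = 72.5565°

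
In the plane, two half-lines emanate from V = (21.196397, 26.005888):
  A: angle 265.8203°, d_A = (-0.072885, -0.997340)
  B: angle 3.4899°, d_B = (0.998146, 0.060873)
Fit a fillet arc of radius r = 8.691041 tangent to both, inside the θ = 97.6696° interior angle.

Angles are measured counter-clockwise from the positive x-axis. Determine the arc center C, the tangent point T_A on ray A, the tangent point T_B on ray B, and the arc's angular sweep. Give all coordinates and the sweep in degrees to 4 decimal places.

center=(29.3105,17.7935) T_A=(20.6425,18.4270) T_B=(28.7814,26.4685) sweep=82.3304

bisector direction at 314.6551° = (0.702837,-0.711350)
center distance |VC| = r/sin(θ/2) = 8.691041/sin(48.8348°) = 11.544726
C = V + |VC|·bis = (29.3105,17.7935)
T_A = V + ((C−V)·d_A)·d_A = V + 7.5991·d_A = (20.6425,18.4270)
T_B = V + ((C−V)·d_B)·d_B = V + 7.5991·d_B = (28.7814,26.4685)
sweep = 180° − θ = 82.3304°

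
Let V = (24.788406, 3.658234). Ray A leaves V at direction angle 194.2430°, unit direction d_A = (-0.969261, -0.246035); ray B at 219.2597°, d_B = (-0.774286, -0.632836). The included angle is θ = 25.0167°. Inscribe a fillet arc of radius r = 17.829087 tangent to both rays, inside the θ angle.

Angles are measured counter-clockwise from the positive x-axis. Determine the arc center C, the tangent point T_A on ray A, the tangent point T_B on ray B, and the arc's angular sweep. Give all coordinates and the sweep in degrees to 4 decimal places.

center=(-48.7210,-33.3957) T_A=(-53.1076,-16.1147) T_B=(-37.4381,-47.2005) sweep=154.9833

bisector direction at 206.7514° = (-0.892968,-0.450119)
center distance |VC| = r/sin(θ/2) = 17.829087/sin(12.5084°) = 82.320303
C = V + |VC|·bis = (-48.7210,-33.3957)
T_A = V + ((C−V)·d_A)·d_A = V + 80.3664·d_A = (-53.1076,-16.1147)
T_B = V + ((C−V)·d_B)·d_B = V + 80.3664·d_B = (-37.4381,-47.2005)
sweep = 180° − θ = 154.9833°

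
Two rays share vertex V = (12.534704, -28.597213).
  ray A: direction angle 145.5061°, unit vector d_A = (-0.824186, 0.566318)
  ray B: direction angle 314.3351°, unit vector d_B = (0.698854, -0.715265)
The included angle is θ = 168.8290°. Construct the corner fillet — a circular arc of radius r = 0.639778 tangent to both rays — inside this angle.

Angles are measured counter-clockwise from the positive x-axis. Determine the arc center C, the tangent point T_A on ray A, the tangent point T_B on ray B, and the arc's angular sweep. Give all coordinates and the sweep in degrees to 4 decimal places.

bisector direction at 229.9206° = (-0.643849,-0.765153)
center distance |VC| = r/sin(θ/2) = 0.639778/sin(84.4145°) = 0.642830
C = V + |VC|·bis = (12.1208,-29.0891)
T_A = V + ((C−V)·d_A)·d_A = V + 0.0626·d_A = (12.4831,-28.5618)
T_B = V + ((C−V)·d_B)·d_B = V + 0.0626·d_B = (12.5784,-28.6420)
sweep = 180° − θ = 11.1710°

center=(12.1208,-29.0891) T_A=(12.4831,-28.5618) T_B=(12.5784,-28.6420) sweep=11.1710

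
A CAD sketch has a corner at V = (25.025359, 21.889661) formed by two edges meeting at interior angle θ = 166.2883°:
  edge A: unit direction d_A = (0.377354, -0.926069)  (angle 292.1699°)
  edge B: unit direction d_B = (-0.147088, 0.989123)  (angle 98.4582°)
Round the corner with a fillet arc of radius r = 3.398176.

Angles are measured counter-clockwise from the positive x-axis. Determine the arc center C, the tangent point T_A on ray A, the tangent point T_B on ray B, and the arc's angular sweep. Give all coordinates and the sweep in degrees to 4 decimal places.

bisector direction at 15.3141° = (0.964493,0.264110)
center distance |VC| = r/sin(θ/2) = 3.398176/sin(83.1441°) = 3.422649
C = V + |VC|·bis = (28.3265,22.7936)
T_A = V + ((C−V)·d_A)·d_A = V + 0.4086·d_A = (25.1795,21.5113)
T_B = V + ((C−V)·d_B)·d_B = V + 0.4086·d_B = (24.9653,22.2938)
sweep = 180° − θ = 13.7117°

center=(28.3265,22.7936) T_A=(25.1795,21.5113) T_B=(24.9653,22.2938) sweep=13.7117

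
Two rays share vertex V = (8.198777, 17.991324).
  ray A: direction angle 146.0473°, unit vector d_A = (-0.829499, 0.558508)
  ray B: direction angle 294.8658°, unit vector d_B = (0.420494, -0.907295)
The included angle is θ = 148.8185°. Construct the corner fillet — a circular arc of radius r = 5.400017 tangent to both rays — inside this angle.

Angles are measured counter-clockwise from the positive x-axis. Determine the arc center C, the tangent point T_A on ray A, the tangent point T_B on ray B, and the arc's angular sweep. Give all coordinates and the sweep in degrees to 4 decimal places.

bisector direction at 220.4566° = (-0.760898,-0.648871)
center distance |VC| = r/sin(θ/2) = 5.400017/sin(74.4093°) = 5.606295
C = V + |VC|·bis = (3.9330,14.3536)
T_A = V + ((C−V)·d_A)·d_A = V + 1.5068·d_A = (6.9489,18.8329)
T_B = V + ((C−V)·d_B)·d_B = V + 1.5068·d_B = (8.8324,16.6242)
sweep = 180° − θ = 31.1815°

center=(3.9330,14.3536) T_A=(6.9489,18.8329) T_B=(8.8324,16.6242) sweep=31.1815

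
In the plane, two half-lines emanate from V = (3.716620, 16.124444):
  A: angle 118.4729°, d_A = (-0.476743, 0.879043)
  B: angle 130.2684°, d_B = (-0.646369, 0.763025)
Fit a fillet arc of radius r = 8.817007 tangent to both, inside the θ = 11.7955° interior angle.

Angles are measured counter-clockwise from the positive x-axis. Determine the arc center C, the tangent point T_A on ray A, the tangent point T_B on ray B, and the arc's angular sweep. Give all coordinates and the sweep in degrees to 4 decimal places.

center=(-44.7254,86.9501) T_A=(-36.9749,91.1535) T_B=(-51.4530,81.2511) sweep=168.2045

bisector direction at 124.3706° = (-0.564544,0.825403)
center distance |VC| = r/sin(θ/2) = 8.817007/sin(5.8978°) = 85.807385
C = V + |VC|·bis = (-44.7254,86.9501)
T_A = V + ((C−V)·d_A)·d_A = V + 85.3532·d_A = (-36.9749,91.1535)
T_B = V + ((C−V)·d_B)·d_B = V + 85.3532·d_B = (-51.4530,81.2511)
sweep = 180° − θ = 168.2045°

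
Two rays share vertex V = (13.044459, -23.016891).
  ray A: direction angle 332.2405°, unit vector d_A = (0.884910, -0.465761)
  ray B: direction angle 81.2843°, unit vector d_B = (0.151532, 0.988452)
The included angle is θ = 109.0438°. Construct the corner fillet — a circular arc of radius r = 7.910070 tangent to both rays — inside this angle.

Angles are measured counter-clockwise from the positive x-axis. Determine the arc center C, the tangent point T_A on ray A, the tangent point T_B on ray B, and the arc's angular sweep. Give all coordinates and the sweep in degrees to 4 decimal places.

bisector direction at 26.7624° = (0.892882,0.450292)
center distance |VC| = r/sin(θ/2) = 7.910070/sin(54.5219°) = 9.713504
C = V + |VC|·bis = (21.7175,-18.6430)
T_A = V + ((C−V)·d_A)·d_A = V + 5.6376·d_A = (18.0333,-25.6427)
T_B = V + ((C−V)·d_B)·d_B = V + 5.6376·d_B = (13.8987,-17.4444)
sweep = 180° − θ = 70.9562°

center=(21.7175,-18.6430) T_A=(18.0333,-25.6427) T_B=(13.8987,-17.4444) sweep=70.9562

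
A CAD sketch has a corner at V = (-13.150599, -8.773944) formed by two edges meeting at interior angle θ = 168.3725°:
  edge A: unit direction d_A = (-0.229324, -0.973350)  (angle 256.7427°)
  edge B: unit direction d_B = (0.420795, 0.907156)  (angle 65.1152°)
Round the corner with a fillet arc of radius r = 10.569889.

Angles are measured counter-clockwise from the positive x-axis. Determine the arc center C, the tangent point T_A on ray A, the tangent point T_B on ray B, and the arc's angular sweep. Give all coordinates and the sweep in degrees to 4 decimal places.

center=(-3.1092,-12.2454) T_A=(-13.3974,-9.8215) T_B=(-12.6977,-7.7977) sweep=11.6275

bisector direction at 340.9289° = (0.945114,-0.326740)
center distance |VC| = r/sin(θ/2) = 10.569889/sin(84.1863°) = 10.624537
C = V + |VC|·bis = (-3.1092,-12.2454)
T_A = V + ((C−V)·d_A)·d_A = V + 1.0762·d_A = (-13.3974,-9.8215)
T_B = V + ((C−V)·d_B)·d_B = V + 1.0762·d_B = (-12.6977,-7.7977)
sweep = 180° − θ = 11.6275°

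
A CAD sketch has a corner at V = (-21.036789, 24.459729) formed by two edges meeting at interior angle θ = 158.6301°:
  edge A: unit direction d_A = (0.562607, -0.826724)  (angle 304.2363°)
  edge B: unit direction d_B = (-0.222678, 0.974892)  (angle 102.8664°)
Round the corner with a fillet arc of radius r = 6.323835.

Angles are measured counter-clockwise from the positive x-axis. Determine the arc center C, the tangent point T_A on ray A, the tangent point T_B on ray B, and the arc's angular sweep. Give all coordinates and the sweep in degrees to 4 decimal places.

bisector direction at 23.5514° = (0.916702,0.399571)
center distance |VC| = r/sin(θ/2) = 6.323835/sin(79.3150°) = 6.435415
C = V + |VC|·bis = (-15.1374,27.0311)
T_A = V + ((C−V)·d_A)·d_A = V + 1.1932·d_A = (-20.3655,23.4733)
T_B = V + ((C−V)·d_B)·d_B = V + 1.1932·d_B = (-21.3025,25.6230)
sweep = 180° − θ = 21.3699°

center=(-15.1374,27.0311) T_A=(-20.3655,23.4733) T_B=(-21.3025,25.6230) sweep=21.3699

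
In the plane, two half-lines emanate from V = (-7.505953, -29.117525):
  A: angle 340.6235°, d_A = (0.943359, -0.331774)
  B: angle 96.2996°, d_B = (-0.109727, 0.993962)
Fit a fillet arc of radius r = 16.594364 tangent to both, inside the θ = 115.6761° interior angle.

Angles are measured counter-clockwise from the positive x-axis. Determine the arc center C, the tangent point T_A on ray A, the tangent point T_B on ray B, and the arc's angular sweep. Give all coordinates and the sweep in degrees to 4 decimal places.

bisector direction at 38.4615° = (0.783026,0.621989)
center distance |VC| = r/sin(θ/2) = 16.594364/sin(57.8381°) = 19.602416
C = V + |VC|·bis = (7.8432,-16.9250)
T_A = V + ((C−V)·d_A)·d_A = V + 10.4346·d_A = (2.3377,-32.5795)
T_B = V + ((C−V)·d_B)·d_B = V + 10.4346·d_B = (-8.6509,-18.7459)
sweep = 180° − θ = 64.3239°

center=(7.8432,-16.9250) T_A=(2.3377,-32.5795) T_B=(-8.6509,-18.7459) sweep=64.3239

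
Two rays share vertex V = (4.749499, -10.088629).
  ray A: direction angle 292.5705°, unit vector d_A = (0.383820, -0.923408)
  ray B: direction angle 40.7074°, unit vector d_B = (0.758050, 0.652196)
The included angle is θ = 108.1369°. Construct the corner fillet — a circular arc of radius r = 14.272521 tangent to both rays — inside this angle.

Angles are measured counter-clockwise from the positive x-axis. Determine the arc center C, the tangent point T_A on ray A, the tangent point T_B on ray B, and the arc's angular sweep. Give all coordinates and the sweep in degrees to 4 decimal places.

center=(21.8989,-14.1619) T_A=(8.7196,-19.6400) T_B=(12.5904,-3.3426) sweep=71.8631

bisector direction at 346.6389° = (0.972933,-0.231087)
center distance |VC| = r/sin(θ/2) = 14.272521/sin(54.0684°) = 17.626519
C = V + |VC|·bis = (21.8989,-14.1619)
T_A = V + ((C−V)·d_A)·d_A = V + 10.3436·d_A = (8.7196,-19.6400)
T_B = V + ((C−V)·d_B)·d_B = V + 10.3436·d_B = (12.5904,-3.3426)
sweep = 180° − θ = 71.8631°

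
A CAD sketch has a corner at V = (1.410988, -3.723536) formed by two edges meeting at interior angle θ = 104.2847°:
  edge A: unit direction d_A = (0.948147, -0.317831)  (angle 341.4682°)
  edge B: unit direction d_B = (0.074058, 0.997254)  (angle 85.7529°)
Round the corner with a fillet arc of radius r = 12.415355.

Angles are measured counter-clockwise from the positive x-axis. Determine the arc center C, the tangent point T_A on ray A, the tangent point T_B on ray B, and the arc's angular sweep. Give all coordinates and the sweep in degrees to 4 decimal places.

center=(14.5069,4.9809) T_A=(10.5610,-6.7907) T_B=(2.1257,5.9003) sweep=75.7153

bisector direction at 33.6106° = (0.832819,0.553545)
center distance |VC| = r/sin(θ/2) = 12.415355/sin(52.1424°) = 15.724837
C = V + |VC|·bis = (14.5069,4.9809)
T_A = V + ((C−V)·d_A)·d_A = V + 9.6504·d_A = (10.5610,-6.7907)
T_B = V + ((C−V)·d_B)·d_B = V + 9.6504·d_B = (2.1257,5.9003)
sweep = 180° − θ = 75.7153°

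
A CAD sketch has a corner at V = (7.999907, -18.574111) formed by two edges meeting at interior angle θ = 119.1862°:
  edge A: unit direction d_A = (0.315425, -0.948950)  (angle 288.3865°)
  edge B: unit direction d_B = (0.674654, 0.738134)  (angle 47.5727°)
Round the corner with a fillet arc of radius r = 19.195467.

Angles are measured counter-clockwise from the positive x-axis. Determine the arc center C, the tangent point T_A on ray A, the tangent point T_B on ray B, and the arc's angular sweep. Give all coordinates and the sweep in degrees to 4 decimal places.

bisector direction at 347.9796° = (0.978074,-0.208260)
center distance |VC| = r/sin(θ/2) = 19.195467/sin(59.5931°) = 22.256834
C = V + |VC|·bis = (29.7687,-23.2093)
T_A = V + ((C−V)·d_A)·d_A = V + 11.2650·d_A = (11.5532,-29.2641)
T_B = V + ((C−V)·d_B)·d_B = V + 11.2650·d_B = (15.5999,-10.2590)
sweep = 180° − θ = 60.8138°

center=(29.7687,-23.2093) T_A=(11.5532,-29.2641) T_B=(15.5999,-10.2590) sweep=60.8138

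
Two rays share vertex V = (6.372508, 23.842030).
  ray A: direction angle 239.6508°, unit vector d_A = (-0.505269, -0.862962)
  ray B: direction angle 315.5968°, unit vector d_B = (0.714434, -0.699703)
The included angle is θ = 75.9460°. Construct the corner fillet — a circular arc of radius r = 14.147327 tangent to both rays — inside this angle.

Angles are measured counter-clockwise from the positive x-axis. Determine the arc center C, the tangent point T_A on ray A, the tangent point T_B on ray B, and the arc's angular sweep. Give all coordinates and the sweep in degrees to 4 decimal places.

center=(9.4229,1.0523) T_A=(-2.7857,8.2005) T_B=(19.3219,11.1597) sweep=104.0540

bisector direction at 277.6238° = (0.132668,-0.991161)
center distance |VC| = r/sin(θ/2) = 14.147327/sin(37.9730°) = 22.992939
C = V + |VC|·bis = (9.4229,1.0523)
T_A = V + ((C−V)·d_A)·d_A = V + 18.1254·d_A = (-2.7857,8.2005)
T_B = V + ((C−V)·d_B)·d_B = V + 18.1254·d_B = (19.3219,11.1597)
sweep = 180° − θ = 104.0540°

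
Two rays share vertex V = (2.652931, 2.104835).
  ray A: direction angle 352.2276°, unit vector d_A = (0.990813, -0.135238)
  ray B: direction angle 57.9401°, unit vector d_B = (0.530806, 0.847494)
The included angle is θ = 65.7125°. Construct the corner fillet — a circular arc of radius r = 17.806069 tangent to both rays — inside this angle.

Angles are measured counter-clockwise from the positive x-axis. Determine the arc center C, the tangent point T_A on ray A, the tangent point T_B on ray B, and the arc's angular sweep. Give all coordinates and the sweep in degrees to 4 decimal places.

bisector direction at 25.0839° = (0.905688,0.423944)
center distance |VC| = r/sin(θ/2) = 17.806069/sin(32.8563°) = 32.820240
C = V + |VC|·bis = (32.3778,16.0188)
T_A = V + ((C−V)·d_A)·d_A = V + 27.5701·d_A = (29.9698,-1.6237)
T_B = V + ((C−V)·d_B)·d_B = V + 27.5701·d_B = (17.2873,25.4703)
sweep = 180° − θ = 114.2875°

center=(32.3778,16.0188) T_A=(29.9698,-1.6237) T_B=(17.2873,25.4703) sweep=114.2875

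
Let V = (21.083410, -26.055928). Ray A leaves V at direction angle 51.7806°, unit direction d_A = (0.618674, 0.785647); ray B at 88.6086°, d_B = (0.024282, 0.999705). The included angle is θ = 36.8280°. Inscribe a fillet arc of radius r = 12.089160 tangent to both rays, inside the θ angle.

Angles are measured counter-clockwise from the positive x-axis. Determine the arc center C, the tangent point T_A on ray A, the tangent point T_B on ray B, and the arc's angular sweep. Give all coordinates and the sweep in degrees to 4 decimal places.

center=(34.0507,9.9515) T_A=(43.5485,2.4723) T_B=(21.9651,10.2451) sweep=143.1720

bisector direction at 70.1946° = (0.338827,0.940849)
center distance |VC| = r/sin(θ/2) = 12.089160/sin(18.4140°) = 38.271262
C = V + |VC|·bis = (34.0507,9.9515)
T_A = V + ((C−V)·d_A)·d_A = V + 36.3117·d_A = (43.5485,2.4723)
T_B = V + ((C−V)·d_B)·d_B = V + 36.3117·d_B = (21.9651,10.2451)
sweep = 180° − θ = 143.1720°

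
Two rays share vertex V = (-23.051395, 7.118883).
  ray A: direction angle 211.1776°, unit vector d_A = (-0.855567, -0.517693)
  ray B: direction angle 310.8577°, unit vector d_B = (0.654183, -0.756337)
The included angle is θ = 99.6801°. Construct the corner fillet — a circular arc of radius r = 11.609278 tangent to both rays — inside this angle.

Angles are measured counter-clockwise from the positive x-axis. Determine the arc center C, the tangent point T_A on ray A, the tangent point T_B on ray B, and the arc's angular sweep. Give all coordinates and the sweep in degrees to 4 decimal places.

bisector direction at 261.0177° = (-0.156130,-0.987736)
center distance |VC| = r/sin(θ/2) = 11.609278/sin(49.8400°) = 15.190479
C = V + |VC|·bis = (-25.4231,-7.8853)
T_A = V + ((C−V)·d_A)·d_A = V + 9.7967·d_A = (-31.4331,2.0472)
T_B = V + ((C−V)·d_B)·d_B = V + 9.7967·d_B = (-16.6426,-0.2907)
sweep = 180° − θ = 80.3199°

center=(-25.4231,-7.8853) T_A=(-31.4331,2.0472) T_B=(-16.6426,-0.2907) sweep=80.3199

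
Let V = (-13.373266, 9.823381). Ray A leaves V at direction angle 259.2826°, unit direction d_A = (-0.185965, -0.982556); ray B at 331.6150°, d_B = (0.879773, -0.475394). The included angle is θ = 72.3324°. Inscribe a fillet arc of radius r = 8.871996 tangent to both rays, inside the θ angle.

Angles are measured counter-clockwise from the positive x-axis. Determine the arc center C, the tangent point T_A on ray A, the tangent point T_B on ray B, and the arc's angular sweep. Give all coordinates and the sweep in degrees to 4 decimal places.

center=(-6.9131,-3.7518) T_A=(-15.6303,-2.1020) T_B=(-2.6954,4.0535) sweep=107.6676

bisector direction at 295.4488° = (0.429704,-0.902970)
center distance |VC| = r/sin(θ/2) = 8.871996/sin(36.1662°) = 15.033981
C = V + |VC|·bis = (-6.9131,-3.7518)
T_A = V + ((C−V)·d_A)·d_A = V + 12.1371·d_A = (-15.6303,-2.1020)
T_B = V + ((C−V)·d_B)·d_B = V + 12.1371·d_B = (-2.6954,4.0535)
sweep = 180° − θ = 107.6676°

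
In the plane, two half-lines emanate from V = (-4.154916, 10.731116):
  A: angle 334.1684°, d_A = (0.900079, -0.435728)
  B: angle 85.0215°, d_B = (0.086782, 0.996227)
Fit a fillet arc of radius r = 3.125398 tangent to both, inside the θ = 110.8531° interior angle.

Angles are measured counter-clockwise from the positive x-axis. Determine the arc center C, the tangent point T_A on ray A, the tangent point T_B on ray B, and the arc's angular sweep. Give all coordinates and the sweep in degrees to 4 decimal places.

center=(-0.8544,12.6057) T_A=(-2.2162,9.7926) T_B=(-3.9680,12.8769) sweep=69.1469

bisector direction at 29.5950° = (0.869538,0.493865)
center distance |VC| = r/sin(θ/2) = 3.125398/sin(55.4265°) = 3.795725
C = V + |VC|·bis = (-0.8544,12.6057)
T_A = V + ((C−V)·d_A)·d_A = V + 2.1539·d_A = (-2.2162,9.7926)
T_B = V + ((C−V)·d_B)·d_B = V + 2.1539·d_B = (-3.9680,12.8769)
sweep = 180° − θ = 69.1469°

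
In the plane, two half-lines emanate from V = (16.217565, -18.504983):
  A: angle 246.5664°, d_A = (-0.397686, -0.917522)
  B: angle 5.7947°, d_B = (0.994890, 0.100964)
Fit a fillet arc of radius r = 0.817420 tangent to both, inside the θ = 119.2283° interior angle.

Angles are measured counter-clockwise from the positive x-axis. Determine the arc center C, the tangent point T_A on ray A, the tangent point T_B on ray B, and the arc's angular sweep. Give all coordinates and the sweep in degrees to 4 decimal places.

bisector direction at 306.1805° = (0.590332,-0.807161)
center distance |VC| = r/sin(θ/2) = 0.817420/sin(59.6142°) = 0.947581
C = V + |VC|·bis = (16.7770,-19.2698)
T_A = V + ((C−V)·d_A)·d_A = V + 0.4793·d_A = (16.0270,-18.9448)
T_B = V + ((C−V)·d_B)·d_B = V + 0.4793·d_B = (16.6944,-18.4566)
sweep = 180° − θ = 60.7717°

center=(16.7770,-19.2698) T_A=(16.0270,-18.9448) T_B=(16.6944,-18.4566) sweep=60.7717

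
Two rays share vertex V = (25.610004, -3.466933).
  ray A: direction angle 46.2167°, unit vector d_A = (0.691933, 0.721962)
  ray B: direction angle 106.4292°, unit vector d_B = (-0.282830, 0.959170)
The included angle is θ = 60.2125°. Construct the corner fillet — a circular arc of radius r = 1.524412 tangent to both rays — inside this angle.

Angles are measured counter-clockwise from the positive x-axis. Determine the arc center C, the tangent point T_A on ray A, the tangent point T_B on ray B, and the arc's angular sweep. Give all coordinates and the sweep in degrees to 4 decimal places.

center=(26.3286,-0.5140) T_A=(27.4292,-1.5688) T_B=(24.8664,-0.9452) sweep=119.7875

bisector direction at 76.3229° = (0.236449,0.971644)
center distance |VC| = r/sin(θ/2) = 1.524412/sin(30.1062°) = 3.039068
C = V + |VC|·bis = (26.3286,-0.5140)
T_A = V + ((C−V)·d_A)·d_A = V + 2.6291·d_A = (27.4292,-1.5688)
T_B = V + ((C−V)·d_B)·d_B = V + 2.6291·d_B = (24.8664,-0.9452)
sweep = 180° − θ = 119.7875°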